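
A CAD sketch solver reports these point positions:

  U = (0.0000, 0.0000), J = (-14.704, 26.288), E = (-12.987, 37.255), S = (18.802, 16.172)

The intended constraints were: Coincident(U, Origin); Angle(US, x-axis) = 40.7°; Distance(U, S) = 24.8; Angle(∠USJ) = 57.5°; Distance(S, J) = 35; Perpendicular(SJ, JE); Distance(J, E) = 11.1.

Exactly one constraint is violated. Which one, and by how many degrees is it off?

Perpendicular(SJ, JE) — off by 7.90°.

U = (0.00, 0.00) ✓; US at 40.70° ✓; |US| = 24.80 ✓; ∠USJ = 57.50° ✓; |SJ| = 35.00 ✓; ∠(SJ, JE) = 82.10° ✗; |JE| = 11.10 ✓.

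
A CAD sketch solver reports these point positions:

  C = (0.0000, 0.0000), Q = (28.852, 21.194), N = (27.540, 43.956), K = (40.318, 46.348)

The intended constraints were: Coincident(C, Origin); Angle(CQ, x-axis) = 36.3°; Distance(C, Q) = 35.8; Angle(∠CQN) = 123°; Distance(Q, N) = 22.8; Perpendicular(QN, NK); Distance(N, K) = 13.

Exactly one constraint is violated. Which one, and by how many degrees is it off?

Perpendicular(QN, NK) — off by 7.30°.

C = (0.00, 0.00) ✓; CQ at 36.30° ✓; |CQ| = 35.80 ✓; ∠CQN = 123.0° ✓; |QN| = 22.80 ✓; ∠(QN, NK) = 82.70° ✗; |NK| = 13.00 ✓.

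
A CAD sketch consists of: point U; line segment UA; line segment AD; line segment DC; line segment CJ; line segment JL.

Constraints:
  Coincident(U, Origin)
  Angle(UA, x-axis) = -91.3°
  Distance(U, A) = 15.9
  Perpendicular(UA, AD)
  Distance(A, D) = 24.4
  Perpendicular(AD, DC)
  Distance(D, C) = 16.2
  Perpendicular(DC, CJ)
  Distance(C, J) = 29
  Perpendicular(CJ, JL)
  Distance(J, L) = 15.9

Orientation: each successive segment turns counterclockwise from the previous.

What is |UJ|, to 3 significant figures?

4.61

U is at the origin; UA runs at -91.3° with length 15.9, so A = (-0.361, -15.9). UA is perpendicular to AD, so AD runs at -1.30°; with |AD| = 24.4, D = (24.0, -16.4). The perpendicularity gives DC at right angles to AD, so DC runs at 88.7°; with |DC| = 16.2, C = (24.4, -0.254). DC ⟂ CJ, so CJ runs at 179°; with |CJ| = 29.0, J = (-4.59, 0.404). Then |UJ| = |J − U| = 4.61.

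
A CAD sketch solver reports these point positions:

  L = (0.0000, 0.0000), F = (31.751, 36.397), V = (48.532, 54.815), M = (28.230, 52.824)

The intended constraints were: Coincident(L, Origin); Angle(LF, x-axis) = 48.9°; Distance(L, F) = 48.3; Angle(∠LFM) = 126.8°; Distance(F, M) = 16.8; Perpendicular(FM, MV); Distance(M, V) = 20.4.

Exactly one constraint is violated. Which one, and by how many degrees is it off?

Perpendicular(FM, MV) — off by 6.50°.

L = (0.00, 0.00) ✓; LF at 48.90° ✓; |LF| = 48.30 ✓; ∠LFM = 126.8° ✓; |FM| = 16.80 ✓; ∠(FM, MV) = 96.50° ✗; |MV| = 20.40 ✓.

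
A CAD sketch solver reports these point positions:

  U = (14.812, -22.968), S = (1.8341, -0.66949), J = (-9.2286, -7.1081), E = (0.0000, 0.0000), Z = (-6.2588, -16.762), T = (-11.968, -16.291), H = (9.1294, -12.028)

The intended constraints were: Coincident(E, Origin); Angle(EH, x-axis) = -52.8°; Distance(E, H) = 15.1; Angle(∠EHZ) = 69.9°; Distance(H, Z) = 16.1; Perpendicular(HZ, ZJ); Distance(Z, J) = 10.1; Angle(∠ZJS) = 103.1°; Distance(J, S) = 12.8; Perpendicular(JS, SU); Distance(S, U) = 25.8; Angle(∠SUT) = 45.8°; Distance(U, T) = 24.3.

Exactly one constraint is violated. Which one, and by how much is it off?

Distance(U, T) = 24.3 — off by 3.30.

E = (0.00, 0.00) ✓; EH at -52.80° ✓; |EH| = 15.10 ✓; ∠EHZ = 69.90° ✓; |HZ| = 16.10 ✓; ∠(HZ, ZJ) = 90.00° ✓; |ZJ| = 10.10 ✓; ∠ZJS = 103.1° ✓; |JS| = 12.80 ✓; ∠(JS, SU) = 90.00° ✓; |SU| = 25.80 ✓; ∠SUT = 45.80° ✓; |UT| = 27.60 ✗.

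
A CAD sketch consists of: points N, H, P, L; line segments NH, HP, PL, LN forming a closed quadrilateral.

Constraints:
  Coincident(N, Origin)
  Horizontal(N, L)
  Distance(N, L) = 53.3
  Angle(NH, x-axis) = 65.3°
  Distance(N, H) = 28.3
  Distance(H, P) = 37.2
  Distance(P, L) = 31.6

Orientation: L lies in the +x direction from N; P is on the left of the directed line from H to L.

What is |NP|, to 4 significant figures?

57.79

N is at the origin; N and L share the same y with |NL| = 53.3 and L in +x, so L = (53.3, 0). NH runs at 65.3° with |NH| = 28.3, so H = (11.83, 25.71). P is determined by |HP| = 37.2 and |PL| = 31.6 together: it lies at the intersection of circle(H, 37.2) and circle(L, 31.6). With |HL| = 48.80, the foot of the radical line on HL is 28.35 from H and the perpendicular offset is √(37.2² − 28.35²) = 24.09. Taking the left-of-HL solution: P = (48.61, 31.25).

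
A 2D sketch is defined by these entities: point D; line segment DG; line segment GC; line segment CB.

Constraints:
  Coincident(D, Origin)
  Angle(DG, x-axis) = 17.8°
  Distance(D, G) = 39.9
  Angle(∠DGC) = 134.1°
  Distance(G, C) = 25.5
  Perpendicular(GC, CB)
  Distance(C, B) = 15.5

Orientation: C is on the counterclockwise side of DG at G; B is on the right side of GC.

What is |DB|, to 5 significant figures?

69.187

∠DGC = 134.1°, so GC runs at 17.8° + (180° − 134.1°) = 63.700° from the x-axis; with |GC| = 25.5, C = G + 25.5·(cos 63.700°, sin 63.700°) = (49.288, 35.058). GC ⟂ CB; with |CB| = 15.5 on the right of GC, B = C + 15.5·(0.89649, -0.44307) = (63.184, 28.190). Then |DB| = |B − D| = 69.187.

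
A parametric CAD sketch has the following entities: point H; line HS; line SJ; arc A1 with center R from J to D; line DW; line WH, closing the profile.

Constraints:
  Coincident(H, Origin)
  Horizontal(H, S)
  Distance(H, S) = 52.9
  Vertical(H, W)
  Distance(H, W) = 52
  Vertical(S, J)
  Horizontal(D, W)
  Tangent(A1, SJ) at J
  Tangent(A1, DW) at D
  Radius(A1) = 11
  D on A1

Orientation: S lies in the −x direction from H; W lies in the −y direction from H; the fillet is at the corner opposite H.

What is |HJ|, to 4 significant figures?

66.93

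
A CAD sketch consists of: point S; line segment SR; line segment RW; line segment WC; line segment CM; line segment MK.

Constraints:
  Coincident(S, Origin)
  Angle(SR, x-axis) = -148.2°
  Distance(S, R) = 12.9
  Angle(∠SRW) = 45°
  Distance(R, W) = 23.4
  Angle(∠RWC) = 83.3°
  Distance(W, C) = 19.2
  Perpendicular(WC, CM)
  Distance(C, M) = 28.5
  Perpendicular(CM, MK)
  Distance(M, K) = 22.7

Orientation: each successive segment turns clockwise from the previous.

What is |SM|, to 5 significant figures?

17.563

S is at the origin; SR runs at -148.2° with length 12.9, so R = (-10.964, -6.7977). ∠SRW = 45.0° gives RW at 76.800° from the x-axis; with |RW| = 23.4, W = (-5.6202, 15.984). ∠RWC = 83.3° gives WC at -19.900° from the x-axis; with |WC| = 19.2, C = (12.433, 9.4487). WC is perpendicular to CM, so CM runs at -109.90°; with |CM| = 28.5, M = (2.7325, -17.349). Then |SM| = |M − S| = 17.563.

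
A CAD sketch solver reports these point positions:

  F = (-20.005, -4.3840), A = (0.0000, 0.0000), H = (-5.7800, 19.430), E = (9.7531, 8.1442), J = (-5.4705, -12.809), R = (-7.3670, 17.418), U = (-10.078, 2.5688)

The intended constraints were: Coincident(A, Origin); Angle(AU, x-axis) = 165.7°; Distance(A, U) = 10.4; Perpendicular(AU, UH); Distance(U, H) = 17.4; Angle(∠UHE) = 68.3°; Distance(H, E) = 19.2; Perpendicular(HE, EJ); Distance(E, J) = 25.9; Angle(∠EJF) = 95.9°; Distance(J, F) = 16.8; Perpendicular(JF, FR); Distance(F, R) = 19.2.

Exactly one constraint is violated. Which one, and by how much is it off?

Distance(F, R) = 19.2 — off by 6.00.

A = (0.00, 0.00) ✓; AU at 165.7° ✓; |AU| = 10.40 ✓; ∠(AU, UH) = 90.00° ✓; |UH| = 17.40 ✓; ∠UHE = 68.30° ✓; |HE| = 19.20 ✓; ∠(HE, EJ) = 90.00° ✓; |EJ| = 25.90 ✓; ∠EJF = 95.90° ✓; |JF| = 16.80 ✓; ∠(JF, FR) = 90.00° ✓; |FR| = 25.20 ✗.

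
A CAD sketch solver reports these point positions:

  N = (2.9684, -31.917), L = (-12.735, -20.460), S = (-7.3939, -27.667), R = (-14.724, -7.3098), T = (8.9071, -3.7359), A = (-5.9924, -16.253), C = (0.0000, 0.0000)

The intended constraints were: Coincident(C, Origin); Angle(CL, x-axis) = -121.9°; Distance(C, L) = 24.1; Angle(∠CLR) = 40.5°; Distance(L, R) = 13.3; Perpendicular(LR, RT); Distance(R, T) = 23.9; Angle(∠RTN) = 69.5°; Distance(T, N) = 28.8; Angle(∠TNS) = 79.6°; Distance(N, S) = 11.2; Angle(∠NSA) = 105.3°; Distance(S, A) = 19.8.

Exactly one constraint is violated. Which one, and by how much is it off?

Distance(S, A) = 19.8 — off by 8.30.

C = (0.00, 0.00) ✓; CL at -121.9° ✓; |CL| = 24.10 ✓; ∠CLR = 40.50° ✓; |LR| = 13.30 ✓; ∠(LR, RT) = 90.00° ✓; |RT| = 23.90 ✓; ∠RTN = 69.50° ✓; |TN| = 28.80 ✓; ∠TNS = 79.60° ✓; |NS| = 11.20 ✓; ∠NSA = 105.3° ✓; |SA| = 11.50 ✗.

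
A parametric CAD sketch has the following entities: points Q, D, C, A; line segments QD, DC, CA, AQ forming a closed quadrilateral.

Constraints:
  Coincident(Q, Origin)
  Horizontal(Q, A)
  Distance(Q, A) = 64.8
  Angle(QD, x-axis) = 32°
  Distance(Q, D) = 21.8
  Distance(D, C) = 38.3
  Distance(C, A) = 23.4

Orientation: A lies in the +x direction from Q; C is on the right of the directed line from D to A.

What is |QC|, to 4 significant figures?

48.72

Q is at the origin; QA is horizontal with |QA| = 64.8 and A in +x, so A = (64.8, 0). QD runs at 32.0° with |QD| = 21.8, so D = (18.49, 11.55). C is determined by |DC| = 38.3 and |CA| = 23.4 together: it lies at the intersection of circle(D, 38.3) and circle(A, 23.4). With |DA| = 47.73, the foot of the radical line on DA is 33.50 from D and the perpendicular offset is √(38.3² − 33.50²) = 18.57. Taking the right-of-DA solution: C = (46.49, -14.57).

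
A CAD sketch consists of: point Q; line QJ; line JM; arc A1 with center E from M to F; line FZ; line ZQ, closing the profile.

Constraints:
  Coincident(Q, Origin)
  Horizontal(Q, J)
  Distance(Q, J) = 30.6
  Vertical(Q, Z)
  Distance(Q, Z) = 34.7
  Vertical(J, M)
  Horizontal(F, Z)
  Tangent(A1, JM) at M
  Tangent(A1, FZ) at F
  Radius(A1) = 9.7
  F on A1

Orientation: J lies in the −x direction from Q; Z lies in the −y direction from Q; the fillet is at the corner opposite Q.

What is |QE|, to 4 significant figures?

32.59

Q is at the origin; Q and J share the same y with |QJ| = 30.6 and J on the −x side, so J = (-30.60, 0.000). Q and Z share the same x with |QZ| = 34.7 and Z on the −y side, so Z = (0.000, -34.70). The virtual corner opposite Q is at (-30.60, -34.70). A1 meets JM tangentially, so EM is at right angles to JM and tangency of A1 to FZ means the radius EF is perpendicular to FZ, with radius 9.7, so the center E sits 9.7 in from both sides at E = (-20.90, -25.00). Then |QE| = |E − Q| = 32.59.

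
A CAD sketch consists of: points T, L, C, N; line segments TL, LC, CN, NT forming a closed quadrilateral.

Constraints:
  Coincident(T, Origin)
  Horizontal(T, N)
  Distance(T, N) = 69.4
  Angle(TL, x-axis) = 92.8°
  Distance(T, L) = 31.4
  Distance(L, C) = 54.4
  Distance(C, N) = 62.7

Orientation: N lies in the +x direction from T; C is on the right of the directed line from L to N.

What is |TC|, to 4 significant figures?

24.11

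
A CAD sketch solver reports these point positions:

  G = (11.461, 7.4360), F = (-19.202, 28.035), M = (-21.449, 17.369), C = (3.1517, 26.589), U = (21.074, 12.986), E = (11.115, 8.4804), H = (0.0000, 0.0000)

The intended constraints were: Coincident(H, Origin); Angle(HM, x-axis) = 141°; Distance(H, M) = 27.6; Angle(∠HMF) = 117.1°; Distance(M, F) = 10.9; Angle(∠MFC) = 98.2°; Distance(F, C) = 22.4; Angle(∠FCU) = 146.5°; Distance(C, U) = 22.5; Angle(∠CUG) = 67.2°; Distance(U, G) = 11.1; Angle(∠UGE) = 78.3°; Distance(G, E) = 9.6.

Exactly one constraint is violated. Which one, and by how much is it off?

Distance(G, E) = 9.6 — off by 8.50.

H = (0.00, 0.00) ✓; HM at 141.0° ✓; |HM| = 27.60 ✓; ∠HMF = 117.1° ✓; |MF| = 10.90 ✓; ∠MFC = 98.20° ✓; |FC| = 22.40 ✓; ∠FCU = 146.5° ✓; |CU| = 22.50 ✓; ∠CUG = 67.20° ✓; |UG| = 11.10 ✓; ∠UGE = 78.33° ✓; |GE| = 1.100 ✗.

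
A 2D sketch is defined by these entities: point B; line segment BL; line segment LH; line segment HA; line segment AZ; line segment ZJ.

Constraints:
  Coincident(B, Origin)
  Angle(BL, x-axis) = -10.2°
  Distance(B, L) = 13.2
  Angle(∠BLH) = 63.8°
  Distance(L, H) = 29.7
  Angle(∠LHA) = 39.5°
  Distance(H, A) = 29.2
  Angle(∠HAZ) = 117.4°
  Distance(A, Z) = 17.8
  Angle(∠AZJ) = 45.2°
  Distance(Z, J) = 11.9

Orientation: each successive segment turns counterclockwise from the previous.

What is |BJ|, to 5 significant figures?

6.1995

B is at the origin; BL runs at -10.2° with length 13.2, so L = (12.991, -2.3375). ∠BLH = 63.8° gives LH at 106.00° from the x-axis; with |LH| = 29.7, H = (4.8050, 26.212). ∠LHA = 39.5° gives HA at -113.50° from the x-axis; with |HA| = 29.2, A = (-6.8385, -0.56620). ∠HAZ = 117.4° gives AZ at -50.900° from the x-axis; with |AZ| = 17.8, Z = (4.3875, -14.380). ∠AZJ = 45.2° gives ZJ at 83.900° from the x-axis; with |ZJ| = 11.9, J = (5.6521, -2.5472). Then |BJ| = |J − B| = 6.1995.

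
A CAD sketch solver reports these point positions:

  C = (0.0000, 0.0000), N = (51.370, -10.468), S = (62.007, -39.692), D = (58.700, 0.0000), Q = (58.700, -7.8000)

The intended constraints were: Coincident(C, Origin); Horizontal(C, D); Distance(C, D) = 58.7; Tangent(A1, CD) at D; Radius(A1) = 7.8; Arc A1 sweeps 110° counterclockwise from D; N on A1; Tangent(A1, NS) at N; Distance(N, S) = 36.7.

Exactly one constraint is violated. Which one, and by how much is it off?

Distance(N, S) = 36.7 — off by 5.60.

C = (0.00, 0.00) ✓; C.y = 0.00, D.y = 0.00 ✓; |CD| = 58.70 ✓; ∠(QD, DC) = 90.00° ✓; |QD| = 7.800 ✓; bearing(Q→N) − bearing(Q→D) = 110.0° ✓; |QN| = 7.800 ✓; ∠(QN, NS) = 90.00° ✓; |NS| = 31.10 ✗.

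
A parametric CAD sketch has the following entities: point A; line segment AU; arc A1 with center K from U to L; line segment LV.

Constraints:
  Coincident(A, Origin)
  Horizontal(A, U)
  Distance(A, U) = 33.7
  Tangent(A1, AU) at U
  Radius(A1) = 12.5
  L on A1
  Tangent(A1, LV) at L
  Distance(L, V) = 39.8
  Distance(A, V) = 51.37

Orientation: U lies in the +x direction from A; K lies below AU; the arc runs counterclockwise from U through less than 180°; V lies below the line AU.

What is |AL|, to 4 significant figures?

23.73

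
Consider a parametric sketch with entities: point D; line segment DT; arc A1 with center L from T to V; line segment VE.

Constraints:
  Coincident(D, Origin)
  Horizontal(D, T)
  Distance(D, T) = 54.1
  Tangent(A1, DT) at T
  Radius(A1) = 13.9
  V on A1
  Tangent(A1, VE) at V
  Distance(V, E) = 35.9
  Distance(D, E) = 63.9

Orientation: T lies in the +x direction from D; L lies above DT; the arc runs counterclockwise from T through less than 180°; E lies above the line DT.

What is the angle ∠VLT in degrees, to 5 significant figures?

132.50°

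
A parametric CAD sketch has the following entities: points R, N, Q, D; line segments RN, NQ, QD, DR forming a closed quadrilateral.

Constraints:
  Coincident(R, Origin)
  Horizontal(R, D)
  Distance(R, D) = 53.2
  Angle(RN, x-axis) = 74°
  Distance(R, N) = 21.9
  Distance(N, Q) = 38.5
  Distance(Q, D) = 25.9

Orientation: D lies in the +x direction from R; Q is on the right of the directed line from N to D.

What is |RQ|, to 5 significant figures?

30.761

Checks: |NQ| = 38.50 ✓; |QD| = 25.90 ✓.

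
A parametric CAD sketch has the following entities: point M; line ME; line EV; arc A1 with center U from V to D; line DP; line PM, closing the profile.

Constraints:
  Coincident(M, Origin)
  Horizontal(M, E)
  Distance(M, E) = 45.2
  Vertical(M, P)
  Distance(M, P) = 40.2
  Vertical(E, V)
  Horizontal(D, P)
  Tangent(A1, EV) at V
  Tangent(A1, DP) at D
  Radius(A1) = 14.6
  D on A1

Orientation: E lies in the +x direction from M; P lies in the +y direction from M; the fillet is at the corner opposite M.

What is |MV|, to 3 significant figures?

51.9

The virtual corner opposite M is at (45.2, 40.2). Tangency of A1 to EV means the radius UV is perpendicular to EV and the tangent condition forces UD to be normal to DP, with radius 14.6, so the center U sits 14.6 in from both sides at U = (30.6, 25.6). That places the tangent points at V = (45.2, 25.6) on EV and D = (30.6, 40.2) on DP. Then |MV| = |V − M| = 51.9.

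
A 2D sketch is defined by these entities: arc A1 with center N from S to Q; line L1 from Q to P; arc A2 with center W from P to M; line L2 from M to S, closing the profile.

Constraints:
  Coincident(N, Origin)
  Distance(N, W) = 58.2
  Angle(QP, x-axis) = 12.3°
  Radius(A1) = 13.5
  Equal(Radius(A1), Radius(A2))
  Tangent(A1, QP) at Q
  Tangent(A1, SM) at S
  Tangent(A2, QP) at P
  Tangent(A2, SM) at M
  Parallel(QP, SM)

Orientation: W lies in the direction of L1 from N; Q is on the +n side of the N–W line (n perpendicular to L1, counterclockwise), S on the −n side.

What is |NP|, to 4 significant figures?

59.75

The slot axis is L1's direction at 12.3°, so u = (cos 12.3°, sin 12.3°) = (0.9770, 0.2130) and n = (−sin 12.3°, cos 12.3°) = (-0.2130, 0.9770). N is at the origin and W lies 58.2 along u from N, so W = 58.2·u = (56.86, 12.40). Tangency of A1 to both parallel lines with radius 13.5 puts Q and S at N ± 13.5·n: Q = (-2.876, 13.19), S = (2.876, -13.19). Equal radii place P and M the same way about W: P = W + 13.5·n = (53.99, 25.59), M = W − 13.5·n = (59.74, -0.7917). Then |NP| = |P − N| = 59.75.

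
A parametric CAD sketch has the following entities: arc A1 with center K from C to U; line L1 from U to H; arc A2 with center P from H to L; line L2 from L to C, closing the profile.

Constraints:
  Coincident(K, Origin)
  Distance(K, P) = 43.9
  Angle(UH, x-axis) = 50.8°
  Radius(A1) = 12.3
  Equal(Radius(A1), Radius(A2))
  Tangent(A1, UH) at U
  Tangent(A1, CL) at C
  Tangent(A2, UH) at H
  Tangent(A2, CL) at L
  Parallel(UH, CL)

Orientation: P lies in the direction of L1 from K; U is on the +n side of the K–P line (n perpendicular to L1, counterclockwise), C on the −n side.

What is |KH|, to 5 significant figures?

45.591

Tangency of A1 to both parallel lines with radius 12.3 puts U and C at K ± 12.3·n: U = (-9.5318, 7.7740), C = (9.5318, -7.7740). Equal radii place H and L the same way about P: H = P + 12.3·n = (18.214, 41.794), L = P − 12.3·n = (37.278, 26.246). Then |KH| = |H − K| = 45.591.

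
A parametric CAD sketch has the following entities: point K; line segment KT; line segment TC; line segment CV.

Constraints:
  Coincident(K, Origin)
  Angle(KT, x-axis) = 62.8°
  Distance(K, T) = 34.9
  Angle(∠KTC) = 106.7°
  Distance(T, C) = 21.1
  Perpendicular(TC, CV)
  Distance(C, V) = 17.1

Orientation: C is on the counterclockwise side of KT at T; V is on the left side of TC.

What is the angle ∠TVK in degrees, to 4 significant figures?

66.70°

K is at the origin; KT runs at 62.8° with length 34.9, so T = 34.9·(cos 62.8°, sin 62.8°) = (15.95, 31.04). ∠KTC = 106.7°, so TC runs at 62.8° + (180° − 106.7°) = 136.1° from the x-axis; with |TC| = 21.1, C = T + 21.1·(cos 136.1°, sin 136.1°) = (0.7491, 45.67). TC is perpendicular to CV; with |CV| = 17.1 on the left of TC, V = C + 17.1·(-0.6934, -0.7206) = (-11.11, 33.35). Then cos ∠TVK = VT·VK / (|VT||VK|), giving 66.70°.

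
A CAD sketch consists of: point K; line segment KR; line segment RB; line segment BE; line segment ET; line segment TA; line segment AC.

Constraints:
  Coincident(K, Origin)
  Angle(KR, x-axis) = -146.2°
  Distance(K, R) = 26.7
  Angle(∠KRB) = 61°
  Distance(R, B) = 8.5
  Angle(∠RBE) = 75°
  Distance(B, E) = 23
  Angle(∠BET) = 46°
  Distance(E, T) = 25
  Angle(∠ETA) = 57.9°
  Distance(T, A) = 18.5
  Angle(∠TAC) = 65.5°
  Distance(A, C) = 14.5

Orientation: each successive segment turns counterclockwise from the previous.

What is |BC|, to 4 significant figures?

15.67

K is at the origin; KR runs at -146.2° with length 26.7, so R = (-22.19, -14.85). ∠KRB = 61.0° gives RB at -27.20° from the x-axis; with |RB| = 8.5, B = (-14.63, -18.74). ∠RBE = 75.0° gives BE at 77.80° from the x-axis; with |BE| = 23.0, E = (-9.767, 3.742). ∠BET = 46.0° gives ET at -148.2° from the x-axis; with |ET| = 25.0, T = (-31.01, -9.432). ∠ETA = 57.9° gives TA at -26.10° from the x-axis; with |TA| = 18.5, A = (-14.40, -17.57). ∠TAC = 65.5° gives AC at 88.40° from the x-axis; with |AC| = 14.5, C = (-14.00, -3.076). Then |BC| = |C − B| = 15.67.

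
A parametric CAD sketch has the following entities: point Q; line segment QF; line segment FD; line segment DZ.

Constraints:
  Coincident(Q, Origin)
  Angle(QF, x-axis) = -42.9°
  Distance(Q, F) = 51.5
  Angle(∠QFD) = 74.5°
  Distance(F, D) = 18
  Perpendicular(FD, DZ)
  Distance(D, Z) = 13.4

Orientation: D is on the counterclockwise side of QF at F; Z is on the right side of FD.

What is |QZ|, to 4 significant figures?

63.17

Q is at the origin; QF runs at -42.9° with length 51.5, so F = 51.5·(cos -42.9°, sin -42.9°) = (37.73, -35.06). ∠QFD = 74.5°, so FD runs at -42.9° + (180° − 74.5°) = 62.60° from the x-axis; with |FD| = 18.0, D = F + 18.0·(cos 62.60°, sin 62.60°) = (46.01, -19.08). The perpendicularity gives DZ at right angles to FD; with |DZ| = 13.4 on the right of FD, Z = D + 13.4·(0.8878, -0.4602) = (57.91, -25.24). Then |QZ| = |Z − Q| = 63.17.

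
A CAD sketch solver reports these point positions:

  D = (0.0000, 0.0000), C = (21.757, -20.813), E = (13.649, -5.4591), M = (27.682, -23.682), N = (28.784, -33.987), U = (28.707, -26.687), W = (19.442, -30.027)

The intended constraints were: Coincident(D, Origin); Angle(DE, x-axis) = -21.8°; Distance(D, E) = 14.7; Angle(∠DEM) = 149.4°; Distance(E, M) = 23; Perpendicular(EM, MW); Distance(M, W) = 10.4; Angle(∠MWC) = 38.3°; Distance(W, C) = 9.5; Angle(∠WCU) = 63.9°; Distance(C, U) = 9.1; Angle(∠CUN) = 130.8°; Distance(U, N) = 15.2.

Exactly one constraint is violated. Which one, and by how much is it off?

Distance(U, N) = 15.2 — off by 7.90.

D = (0.00, 0.00) ✓; DE at -21.80° ✓; |DE| = 14.70 ✓; ∠DEM = 149.4° ✓; |EM| = 23.00 ✓; ∠(EM, MW) = 90.00° ✓; |MW| = 10.40 ✓; ∠MWC = 38.30° ✓; |WC| = 9.500 ✓; ∠WCU = 63.90° ✓; |CU| = 9.100 ✓; ∠CUN = 130.8° ✓; |UN| = 7.300 ✗.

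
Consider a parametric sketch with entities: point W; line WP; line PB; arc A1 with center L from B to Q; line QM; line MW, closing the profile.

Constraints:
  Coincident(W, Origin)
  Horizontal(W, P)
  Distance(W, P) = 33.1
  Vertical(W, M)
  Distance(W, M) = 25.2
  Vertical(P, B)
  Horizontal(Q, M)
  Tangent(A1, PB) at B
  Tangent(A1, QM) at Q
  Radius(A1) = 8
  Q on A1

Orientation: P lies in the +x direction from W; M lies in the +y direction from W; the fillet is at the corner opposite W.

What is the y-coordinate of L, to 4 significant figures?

17.20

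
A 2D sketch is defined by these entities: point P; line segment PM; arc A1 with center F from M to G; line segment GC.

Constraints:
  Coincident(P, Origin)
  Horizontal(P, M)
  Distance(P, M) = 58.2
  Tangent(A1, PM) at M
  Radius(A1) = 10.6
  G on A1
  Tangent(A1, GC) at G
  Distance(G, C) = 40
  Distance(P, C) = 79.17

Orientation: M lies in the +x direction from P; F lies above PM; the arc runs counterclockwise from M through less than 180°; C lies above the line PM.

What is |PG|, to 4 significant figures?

69.75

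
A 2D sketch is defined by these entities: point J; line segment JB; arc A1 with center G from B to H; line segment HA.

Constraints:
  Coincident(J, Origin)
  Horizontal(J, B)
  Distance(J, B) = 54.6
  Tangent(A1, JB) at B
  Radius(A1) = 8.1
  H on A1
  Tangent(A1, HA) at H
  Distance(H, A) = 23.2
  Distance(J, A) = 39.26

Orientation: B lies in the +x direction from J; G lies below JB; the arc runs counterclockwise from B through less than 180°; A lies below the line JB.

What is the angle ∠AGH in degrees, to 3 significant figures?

70.8°

J is at the origin; J and B share the same y with |JB| = 54.6 and B on the +x side, so B = (54.6, 0.00). A1 meets JB tangentially, so GB is at right angles to JB, so G = B + (0, -8.1) = (54.6, -8.10). Since GH ⟂ HA (tangency), |GA| = √(8.1² + 23.2²) = 24.6 regardless of where H sits on A1. So A lies on both circle(J, 39.26) and circle(G, 24.6); the below-JB intersection is A = (33.4, -20.6). H is the foot of the tangent from A: H = (48.4, -2.87).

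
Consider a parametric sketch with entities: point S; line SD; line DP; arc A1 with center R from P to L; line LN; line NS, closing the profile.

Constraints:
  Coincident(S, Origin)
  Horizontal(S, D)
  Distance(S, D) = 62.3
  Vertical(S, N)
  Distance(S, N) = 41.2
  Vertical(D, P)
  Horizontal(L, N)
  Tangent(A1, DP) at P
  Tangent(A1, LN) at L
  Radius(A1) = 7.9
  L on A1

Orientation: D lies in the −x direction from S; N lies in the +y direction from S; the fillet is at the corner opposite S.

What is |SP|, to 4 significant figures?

70.64

The virtual corner opposite S is at (-62.30, 41.20). The tangent condition forces RP to be normal to DP and A1 meets LN tangentially, so RL is at right angles to LN, with radius 7.9, so the center R sits 7.9 in from both sides at R = (-54.40, 33.30). That places the tangent points at P = (-62.30, 33.30) on DP and L = (-54.40, 41.20) on LN. Then |SP| = |P − S| = 70.64.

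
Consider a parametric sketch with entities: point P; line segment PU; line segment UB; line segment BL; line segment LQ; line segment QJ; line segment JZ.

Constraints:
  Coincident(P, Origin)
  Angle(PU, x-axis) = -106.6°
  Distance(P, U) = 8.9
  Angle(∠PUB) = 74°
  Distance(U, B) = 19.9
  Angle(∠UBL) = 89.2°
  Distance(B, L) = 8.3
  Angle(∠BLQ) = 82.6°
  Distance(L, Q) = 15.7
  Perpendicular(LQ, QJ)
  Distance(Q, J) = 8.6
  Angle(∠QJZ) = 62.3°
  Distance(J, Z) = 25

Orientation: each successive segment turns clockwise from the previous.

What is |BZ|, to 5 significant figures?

13.525

P is at the origin; PU runs at -106.6° with length 8.9, so U = (-2.5426, -8.5291). ∠PUB = 74.0° gives UB at 147.40° from the x-axis; with |UB| = 19.9, B = (-19.307, 2.1925). ∠UBL = 89.2° gives BL at 56.600° from the x-axis; with |BL| = 8.3, L = (-14.738, 9.1217). ∠BLQ = 82.6° gives LQ at -40.800° from the x-axis; with |LQ| = 15.7, Q = (-2.8536, -1.1370). LQ is perpendicular to QJ, so QJ runs at -130.80°; with |QJ| = 8.6, J = (-8.4730, -7.6472). ∠QJZ = 62.3° gives JZ at 111.50° from the x-axis; with |JZ| = 25.0, Z = (-17.636, 15.613). Then |BZ| = |Z − B| = 13.525.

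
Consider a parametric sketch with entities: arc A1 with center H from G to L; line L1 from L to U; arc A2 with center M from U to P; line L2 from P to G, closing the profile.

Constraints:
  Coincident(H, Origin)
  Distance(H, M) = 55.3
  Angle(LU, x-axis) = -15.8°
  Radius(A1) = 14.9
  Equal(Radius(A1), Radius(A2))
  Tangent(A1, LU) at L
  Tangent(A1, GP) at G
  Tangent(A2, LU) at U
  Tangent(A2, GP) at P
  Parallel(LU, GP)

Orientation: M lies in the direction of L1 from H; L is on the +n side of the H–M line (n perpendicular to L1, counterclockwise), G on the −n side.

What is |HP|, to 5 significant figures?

57.272

The slot axis is L1's direction at -15.8°, so u = (cos -15.8°, sin -15.8°) = (0.96222, -0.27228) and n = (−sin -15.8°, cos -15.8°) = (0.27228, 0.96222). H is at the origin and M lies 55.3 along u from H, so M = 55.3·u = (53.211, -15.057). Tangency of A1 to both parallel lines with radius 14.9 puts L and G at H ± 14.9·n: L = (4.0570, 14.337), G = (-4.0570, -14.337). Equal radii place U and P the same way about M: U = M + 14.9·n = (57.268, -0.72005), P = M − 14.9·n = (49.154, -29.394). Then |HP| = |P − H| = 57.272.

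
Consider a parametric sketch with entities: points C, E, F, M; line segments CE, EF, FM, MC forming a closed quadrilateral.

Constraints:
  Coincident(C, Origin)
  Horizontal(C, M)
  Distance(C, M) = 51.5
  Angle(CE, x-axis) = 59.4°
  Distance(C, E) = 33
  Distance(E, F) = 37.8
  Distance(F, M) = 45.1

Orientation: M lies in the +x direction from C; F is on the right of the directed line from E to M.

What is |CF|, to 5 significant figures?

10.829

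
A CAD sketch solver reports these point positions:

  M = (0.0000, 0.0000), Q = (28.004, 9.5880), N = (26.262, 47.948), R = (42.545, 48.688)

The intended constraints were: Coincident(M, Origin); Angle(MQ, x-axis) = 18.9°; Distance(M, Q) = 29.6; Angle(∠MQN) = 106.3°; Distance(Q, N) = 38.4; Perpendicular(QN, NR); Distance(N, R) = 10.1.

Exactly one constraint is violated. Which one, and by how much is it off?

Distance(N, R) = 10.1 — off by 6.20.

M = (0.00, 0.00) ✓; MQ at 18.90° ✓; |MQ| = 29.60 ✓; ∠MQN = 106.3° ✓; |QN| = 38.40 ✓; ∠(QN, NR) = 90.00° ✓; |NR| = 16.30 ✗.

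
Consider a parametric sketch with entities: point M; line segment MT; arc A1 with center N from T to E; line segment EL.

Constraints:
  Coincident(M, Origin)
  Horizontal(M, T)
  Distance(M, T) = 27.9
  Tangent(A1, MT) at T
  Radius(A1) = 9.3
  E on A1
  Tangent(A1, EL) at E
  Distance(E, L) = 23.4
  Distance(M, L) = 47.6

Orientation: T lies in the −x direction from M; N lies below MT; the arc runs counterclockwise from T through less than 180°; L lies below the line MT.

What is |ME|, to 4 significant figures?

38.61

M is at the origin; M and T share the same y with |MT| = 27.9 and T on the −x side, so T = (-27.90, 0.000). A1 meets MT tangentially, so NT is at right angles to MT, so N = T + (0, -9.3) = (-27.90, -9.300). Since NE ⟂ EL (tangency), |NL| = √(9.3² + 23.4²) = 25.18 regardless of where E sits on A1. So L lies on both circle(M, 47.6) and circle(N, 25.18); the below-MT intersection is L = (-33.46, -33.86). E is the foot of the tangent from L: E = (-37.09, -10.74).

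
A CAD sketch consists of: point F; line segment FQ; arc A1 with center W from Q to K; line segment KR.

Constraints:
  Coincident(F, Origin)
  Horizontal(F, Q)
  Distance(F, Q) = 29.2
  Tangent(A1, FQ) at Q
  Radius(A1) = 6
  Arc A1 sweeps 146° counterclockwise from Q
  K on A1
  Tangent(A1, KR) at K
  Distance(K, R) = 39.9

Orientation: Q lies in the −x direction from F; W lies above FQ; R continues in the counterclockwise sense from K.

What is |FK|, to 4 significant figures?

28.08

F is at the origin; FQ is horizontal with |FQ| = 29.2 and Q on the −x side, so Q = (-29.20, 0.000). The tangent condition forces WQ to be normal to FQ, so W = Q + (0, 6) = (-29.20, 6.000). On A1, Q sits at bearing -90° from W; a 146° counterclockwise sweep puts K at bearing 56°, so K = W + 6.0·(cos 56°, sin 56°) = (-25.84, 10.97). Then |FK| = |K − F| = 28.08.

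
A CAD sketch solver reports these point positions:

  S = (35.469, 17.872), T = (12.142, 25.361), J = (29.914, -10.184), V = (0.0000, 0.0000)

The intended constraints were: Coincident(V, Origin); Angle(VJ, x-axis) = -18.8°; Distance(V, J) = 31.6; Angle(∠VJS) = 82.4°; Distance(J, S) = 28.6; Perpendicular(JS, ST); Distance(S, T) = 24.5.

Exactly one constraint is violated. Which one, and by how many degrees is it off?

Perpendicular(JS, ST) — off by 6.60°.

V = (0.00, 0.00) ✓; VJ at -18.80° ✓; |VJ| = 31.60 ✓; ∠VJS = 82.40° ✓; |JS| = 28.60 ✓; ∠(JS, ST) = 83.40° ✗; |ST| = 24.50 ✓.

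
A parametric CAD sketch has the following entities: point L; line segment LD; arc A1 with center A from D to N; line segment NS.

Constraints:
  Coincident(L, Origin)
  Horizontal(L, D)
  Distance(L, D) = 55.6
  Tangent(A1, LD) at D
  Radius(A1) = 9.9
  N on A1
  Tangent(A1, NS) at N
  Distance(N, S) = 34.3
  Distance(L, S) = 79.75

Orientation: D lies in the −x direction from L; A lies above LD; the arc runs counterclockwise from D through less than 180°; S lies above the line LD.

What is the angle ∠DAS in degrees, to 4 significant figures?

162.0°

Checks: |AN| = 9.900 ✓; ∠(AN, NS) = 90.00° ✓; |NS| = 34.30 ✓; |LS| = 79.75 ✓.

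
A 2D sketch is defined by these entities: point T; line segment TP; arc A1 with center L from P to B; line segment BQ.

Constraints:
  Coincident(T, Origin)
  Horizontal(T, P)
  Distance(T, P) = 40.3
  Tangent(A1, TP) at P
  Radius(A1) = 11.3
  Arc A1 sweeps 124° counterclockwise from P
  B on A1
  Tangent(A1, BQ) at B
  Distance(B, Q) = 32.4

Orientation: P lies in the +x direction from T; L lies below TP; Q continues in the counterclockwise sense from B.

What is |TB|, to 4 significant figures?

35.60

T is at the origin; T and P share the same y with |TP| = 40.3 and P on the +x side, so P = (40.30, 0.000). Since A1 is tangent to TP there, LP ⟂ TP, so L = P + (0, -11.3) = (40.30, -11.30). On A1, P sits at bearing 90° from L; a 124° counterclockwise sweep puts B at bearing 214°, so B = L + 11.3·(cos 214°, sin 214°) = (30.93, -17.62). Then |TB| = |B − T| = 35.60.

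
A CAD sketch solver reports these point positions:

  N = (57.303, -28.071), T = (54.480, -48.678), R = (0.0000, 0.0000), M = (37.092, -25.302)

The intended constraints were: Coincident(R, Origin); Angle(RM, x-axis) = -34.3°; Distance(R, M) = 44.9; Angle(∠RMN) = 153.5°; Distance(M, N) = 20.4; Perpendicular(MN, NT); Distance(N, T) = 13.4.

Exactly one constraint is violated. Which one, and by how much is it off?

Distance(N, T) = 13.4 — off by 7.40.

R = (0.00, 0.00) ✓; RM at -34.30° ✓; |RM| = 44.90 ✓; ∠RMN = 153.5° ✓; |MN| = 20.40 ✓; ∠(MN, NT) = 90.00° ✓; |NT| = 20.80 ✗.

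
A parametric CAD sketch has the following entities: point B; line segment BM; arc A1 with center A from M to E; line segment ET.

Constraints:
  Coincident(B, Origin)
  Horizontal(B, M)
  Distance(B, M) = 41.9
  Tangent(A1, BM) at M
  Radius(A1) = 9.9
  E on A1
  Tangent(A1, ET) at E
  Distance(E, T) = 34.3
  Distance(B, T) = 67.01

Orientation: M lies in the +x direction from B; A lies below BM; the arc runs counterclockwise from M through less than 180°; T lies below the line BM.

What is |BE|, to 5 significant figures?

36.362

Checks: ∠(AM, MB) = 90.00° ✓; |AE| = 9.900 ✓; ∠(AE, ET) = 90.00° ✓; |ET| = 34.30 ✓; |BT| = 67.01 ✓.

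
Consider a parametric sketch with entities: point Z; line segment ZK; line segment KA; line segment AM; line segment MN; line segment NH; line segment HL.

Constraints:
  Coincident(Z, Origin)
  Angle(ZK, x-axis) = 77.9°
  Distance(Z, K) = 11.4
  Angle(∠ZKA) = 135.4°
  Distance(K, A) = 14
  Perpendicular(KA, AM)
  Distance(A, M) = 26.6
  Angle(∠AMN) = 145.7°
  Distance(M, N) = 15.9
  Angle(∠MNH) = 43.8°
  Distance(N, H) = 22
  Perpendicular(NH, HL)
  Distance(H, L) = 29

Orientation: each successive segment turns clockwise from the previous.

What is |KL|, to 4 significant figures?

32.81

Z is at the origin; ZK runs at 77.9° with length 11.4, so K = (2.390, 11.15). ∠ZKA = 135.4° gives KA at 33.30° from the x-axis; with |KA| = 14.0, A = (14.09, 18.83). The perpendicularity gives AM at right angles to KA, so AM runs at -56.70°; with |AM| = 26.6, M = (28.69, -3.399). ∠AMN = 145.7° gives MN at -91.00° from the x-axis; with |MN| = 15.9, N = (28.42, -19.30). ∠MNH = 43.8° gives NH at 132.8° from the x-axis; with |NH| = 22.0, H = (13.47, -3.155). NH is perpendicular to HL, so HL runs at 42.80°; with |HL| = 29.0, L = (34.75, 16.55). Then |KL| = |L − K| = 32.81.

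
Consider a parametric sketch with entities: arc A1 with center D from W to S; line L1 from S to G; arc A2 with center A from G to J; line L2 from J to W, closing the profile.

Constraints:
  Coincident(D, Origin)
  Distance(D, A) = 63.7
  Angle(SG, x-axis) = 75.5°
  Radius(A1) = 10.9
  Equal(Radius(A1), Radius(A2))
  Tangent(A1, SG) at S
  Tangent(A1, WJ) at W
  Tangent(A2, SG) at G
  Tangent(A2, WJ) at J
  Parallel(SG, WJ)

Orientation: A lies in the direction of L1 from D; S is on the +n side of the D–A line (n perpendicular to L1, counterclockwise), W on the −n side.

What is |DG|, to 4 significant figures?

64.63

The slot axis is L1's direction at 75.5°, so u = (cos 75.5°, sin 75.5°) = (0.2504, 0.9681) and n = (−sin 75.5°, cos 75.5°) = (-0.9681, 0.2504). D is at the origin and A lies 63.7 along u from D, so A = 63.7·u = (15.95, 61.67). Tangency of A1 to both parallel lines with radius 10.9 puts S and W at D ± 10.9·n: S = (-10.55, 2.729), W = (10.55, -2.729). Equal radii place G and J the same way about A: G = A + 10.9·n = (5.396, 64.40), J = A − 10.9·n = (26.50, 58.94). Then |DG| = |G − D| = 64.63.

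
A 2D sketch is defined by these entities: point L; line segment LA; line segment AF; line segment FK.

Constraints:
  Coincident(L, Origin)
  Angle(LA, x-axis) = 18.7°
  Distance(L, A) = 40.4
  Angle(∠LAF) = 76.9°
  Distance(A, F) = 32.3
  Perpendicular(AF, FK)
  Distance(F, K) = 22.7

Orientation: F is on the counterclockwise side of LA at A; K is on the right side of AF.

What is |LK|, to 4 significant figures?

66.22

∠LAF = 76.9°, so AF runs at 18.7° + (180° − 76.9°) = 121.8° from the x-axis; with |AF| = 32.3, F = A + 32.3·(cos 121.8°, sin 121.8°) = (21.25, 40.40). The perpendicularity gives FK at right angles to AF; with |FK| = 22.7 on the right of AF, K = F + 22.7·(0.8499, 0.5270) = (40.54, 52.37). Then |LK| = |K − L| = 66.22.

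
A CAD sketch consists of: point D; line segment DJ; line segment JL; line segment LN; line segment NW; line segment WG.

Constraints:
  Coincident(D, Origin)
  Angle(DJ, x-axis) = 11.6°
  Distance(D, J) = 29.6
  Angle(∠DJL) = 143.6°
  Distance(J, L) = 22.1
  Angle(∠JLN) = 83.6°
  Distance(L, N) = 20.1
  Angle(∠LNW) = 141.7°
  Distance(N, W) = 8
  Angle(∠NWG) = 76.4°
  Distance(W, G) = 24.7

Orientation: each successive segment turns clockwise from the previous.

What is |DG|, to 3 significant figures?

28.2

∠LNW = 141.7° gives NW at -160° from the x-axis; with |NW| = 8.0, W = (31.2, -23.3). ∠NWG = 76.4° gives WG at 96.9° from the x-axis; with |WG| = 24.7, G = (28.2, 1.21). Then |DG| = |G − D| = 28.2.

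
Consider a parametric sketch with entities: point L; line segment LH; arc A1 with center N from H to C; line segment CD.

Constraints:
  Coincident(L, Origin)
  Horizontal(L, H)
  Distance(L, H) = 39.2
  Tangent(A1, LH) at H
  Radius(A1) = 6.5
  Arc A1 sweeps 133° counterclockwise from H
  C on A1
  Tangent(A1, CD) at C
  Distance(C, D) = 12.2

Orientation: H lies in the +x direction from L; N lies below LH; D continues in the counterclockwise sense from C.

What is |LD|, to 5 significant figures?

47.151

On A1, H sits at bearing 90° from N; a 133° counterclockwise sweep puts C at bearing 223°, so C = N + 6.5·(cos 223°, sin 223°) = (34.446, -10.933). A1 meets CD tangentially, so NC is at right angles to CD, so CD runs along (−sin 223°, cos 223°); with |CD| = 12.2, D = (42.767, -19.856). Then |LD| = |D − L| = 47.151.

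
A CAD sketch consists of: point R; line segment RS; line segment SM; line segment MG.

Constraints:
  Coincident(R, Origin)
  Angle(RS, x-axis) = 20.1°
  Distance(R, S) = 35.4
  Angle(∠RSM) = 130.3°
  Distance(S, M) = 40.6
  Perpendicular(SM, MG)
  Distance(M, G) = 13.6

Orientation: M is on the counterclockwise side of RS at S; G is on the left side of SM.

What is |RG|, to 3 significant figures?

64.9

∠RSM = 130.3°, so SM runs at 20.1° + (180° − 130.3°) = 69.8° from the x-axis; with |SM| = 40.6, M = S + 40.6·(cos 69.8°, sin 69.8°) = (47.3, 50.3). SM is perpendicular to MG; with |MG| = 13.6 on the left of SM, G = M + 13.6·(-0.938, 0.345) = (34.5, 55.0). Then |RG| = |G − R| = 64.9.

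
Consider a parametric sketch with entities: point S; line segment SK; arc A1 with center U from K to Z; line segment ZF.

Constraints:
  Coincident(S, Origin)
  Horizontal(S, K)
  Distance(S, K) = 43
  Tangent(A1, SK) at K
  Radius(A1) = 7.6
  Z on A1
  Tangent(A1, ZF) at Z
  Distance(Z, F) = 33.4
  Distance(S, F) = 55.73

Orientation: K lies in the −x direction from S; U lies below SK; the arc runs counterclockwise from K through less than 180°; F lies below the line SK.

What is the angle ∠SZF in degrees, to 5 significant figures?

79.493°

S is at the origin; SK is horizontal with |SK| = 43.0 and K on the −x side, so K = (-43.000, 0.0000). Since A1 is tangent to SK there, UK ⟂ SK, so U = K + (0, -7.6) = (-43.000, -7.6000). Since UZ ⟂ ZF (tangency), |UF| = √(7.6² + 33.4²) = 34.254 regardless of where Z sits on A1. So F lies on both circle(S, 55.73) and circle(U, 34.254); the below-SK intersection is F = (-37.329, -41.381). Z is the foot of the tangent from F: Z = (-50.029, -10.490).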